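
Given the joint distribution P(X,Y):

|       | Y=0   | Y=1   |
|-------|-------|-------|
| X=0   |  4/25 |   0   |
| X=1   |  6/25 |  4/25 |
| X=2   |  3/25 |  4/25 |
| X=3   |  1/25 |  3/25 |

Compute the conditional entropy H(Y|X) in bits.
0.7940 bits

H(Y|X) = H(X,Y) - H(X)

H(X,Y) = -Σ_{x,y} P(x,y) log₂ P(x,y). Per-cell terms -P(x,y)·log₂P(x,y):
  X=0: 0.4230170, 0.0000000
  X=1: 0.4941345, 0.4230170
  X=2: 0.3670672, 0.4230170
  X=3: 0.1857542, 0.3670672
  (cells with P = 0 contribute 0)
Sum of the 8 terms: H(X,Y) = 2.683074 bits

Marginal of X (row sums):
  P(X=0) = 4/25 + 0 = 4/25
  P(X=1) = 6/25 + 4/25 = 2/5
  P(X=2) = 3/25 + 4/25 = 7/25
  P(X=3) = 1/25 + 3/25 = 4/25
H(X) = -[(4/25)·log₂(4/25) + (2/5)·log₂(2/5) + (7/25)·log₂(7/25) + (4/25)·log₂(4/25)]
  = 0.4230170 + 0.5287712 + 0.5142204 + 0.4230170 = 1.889026 bits

H(Y|X) = H(X,Y) - H(X) = 2.683074 - 1.889026 = 0.7940 bits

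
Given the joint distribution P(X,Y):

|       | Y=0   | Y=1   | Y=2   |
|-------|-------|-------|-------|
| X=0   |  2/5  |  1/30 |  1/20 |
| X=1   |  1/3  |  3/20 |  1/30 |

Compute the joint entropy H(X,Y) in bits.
2.0109 bits

H(X,Y) = -Σ_{x,y} P(x,y) log₂ P(x,y). Per-cell terms -P(x,y)·log₂P(x,y):
  X=0: 0.5288, 0.1636, 0.2161
  X=1: 0.5283, 0.4105, 0.1636
Sum of the 6 terms: H(X,Y) = 2.0109 bits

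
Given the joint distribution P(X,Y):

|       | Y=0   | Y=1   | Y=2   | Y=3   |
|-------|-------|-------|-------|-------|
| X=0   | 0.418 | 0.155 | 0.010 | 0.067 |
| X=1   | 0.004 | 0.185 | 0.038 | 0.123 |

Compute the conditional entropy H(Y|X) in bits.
1.3699 bits

H(Y|X) = H(X,Y) - H(X)

H(X,Y) = -Σ_{x,y} P(x,y) log₂ P(x,y). Per-cell terms -P(x,y)·log₂P(x,y):
  X=0: 0.52602, 0.41690, 0.06644, 0.26128
  X=1: 0.03186, 0.45036, 0.17928, 0.37186
Sum of the 8 terms: H(X,Y) = 2.3040 bits

Marginal of X (row sums):
  P(X=0) = 0.418 + 0.155 + 0.010 + 0.067 = 0.650
  P(X=1) = 0.004 + 0.185 + 0.038 + 0.123 = 0.350
H(X) = -[0.650·log₂(0.650) + 0.350·log₂(0.350)]
  = 0.40397 + 0.53010 = 0.9341 bits

H(Y|X) = H(X,Y) - H(X) = 2.3040 - 0.9341 = 1.3699 bits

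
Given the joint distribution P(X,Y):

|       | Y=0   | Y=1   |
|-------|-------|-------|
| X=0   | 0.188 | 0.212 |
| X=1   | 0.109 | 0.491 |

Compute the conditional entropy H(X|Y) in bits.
0.9025 bits

H(X|Y) = H(X,Y) - H(Y)

H(X,Y) = -Σ_{x,y} P(x,y) log₂ P(x,y). Per-cell terms -P(x,y)·log₂P(x,y):
  X=0: 0.4533, 0.4744
  X=1: 0.3485, 0.5039
Sum of the 4 terms: H(X,Y) = 1.7801 bits

Marginal of Y (column sums):
  P(Y=0) = 0.188 + 0.109 = 0.297
  P(Y=1) = 0.212 + 0.491 = 0.703
H(Y) = -[0.297·log₂(0.297) + 0.703·log₂(0.703)]
  = 0.5202 + 0.3574 = 0.8776 bits

H(X|Y) = H(X,Y) - H(Y) = 1.7801 - 0.8776 = 0.9025 bits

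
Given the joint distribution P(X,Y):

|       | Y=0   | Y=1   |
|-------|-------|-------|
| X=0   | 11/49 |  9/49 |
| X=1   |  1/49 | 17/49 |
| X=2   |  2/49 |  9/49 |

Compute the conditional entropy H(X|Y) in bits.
1.3516 bits

H(X|Y) = H(X,Y) - H(Y)

H(X,Y) = -Σ_{x,y} P(x,y) log₂ P(x,y). Per-cell terms -P(x,y)·log₂P(x,y):
  X=0: 0.4838, 0.4490
  X=1: 0.1146, 0.5299
  X=2: 0.1884, 0.4490
Sum of the 6 terms: H(X,Y) = 2.2147 bits

Marginal of Y (column sums):
  P(Y=0) = 11/49 + 1/49 + 2/49 = 2/7
  P(Y=1) = 9/49 + 17/49 + 9/49 = 5/7
H(Y) = -[(2/7)·log₂(2/7) + (5/7)·log₂(5/7)]
  = 0.5164 + 0.3467 = 0.8631 bits

H(X|Y) = H(X,Y) - H(Y) = 2.2147 - 0.8631 = 1.3516 bits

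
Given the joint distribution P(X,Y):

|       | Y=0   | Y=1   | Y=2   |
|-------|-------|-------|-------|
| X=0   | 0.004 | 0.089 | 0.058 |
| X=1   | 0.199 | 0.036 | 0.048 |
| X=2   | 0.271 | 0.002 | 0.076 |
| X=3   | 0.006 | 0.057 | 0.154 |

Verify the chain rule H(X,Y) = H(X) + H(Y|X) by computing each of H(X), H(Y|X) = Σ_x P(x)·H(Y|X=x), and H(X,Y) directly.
H(X) = 1.9356 bits, H(Y|X) = 0.9981 bits, H(X,Y) = 2.9336 bits

Marginal of X (row sums):
  P(X=0) = 0.004 + 0.089 + 0.058 = 0.151
  P(X=1) = 0.199 + 0.036 + 0.048 = 0.283
  P(X=2) = 0.271 + 0.002 + 0.076 = 0.349
  P(X=3) = 0.006 + 0.057 + 0.154 = 0.217
H(X) = -[0.151·log₂(0.151) + 0.283·log₂(0.283) + 0.349·log₂(0.349) + 0.217·log₂(0.217)]
  = 0.41183 + 0.51538 + 0.53003 + 0.47832 = 1.9356 bits

H(Y|X) = Σ_x P(x)·H(Y|X=x):
  X=0: P(X=0) = 0.151, P(Y|X=0) = (4/151, 89/151, 58/151) → H(Y|X=0) = 1.11852
  X=1: P(X=1) = 0.283, P(Y|X=1) = (199/283, 36/283, 48/283) → H(Y|X=1) = 1.16980
  X=2: P(X=2) = 0.349, P(Y|X=2) = (271/349, 2/349, 76/349) → H(Y|X=2) = 0.80495
  X=3: P(X=3) = 0.217, P(Y|X=3) = (6/217, 57/217, 22/31) → H(Y|X=3) = 1.00086
H(Y|X) = 0.151·1.11852 + 0.283·1.16980 + 0.349·0.80495 + 0.217·1.00086 = 0.9981 bits

H(X,Y) = -Σ_{x,y} P(x,y) log₂ P(x,y). Per-cell terms -P(x,y)·log₂P(x,y):
  X=0: 0.03186, 0.31061, 0.23825
  X=1: 0.46350, 0.17265, 0.21028
  X=2: 0.51047, 0.01793, 0.28256
  X=3: 0.04428, 0.23557, 0.41565
Sum of the 12 terms: H(X,Y) = 2.9336 bits

Chain rule check:
  H(X) + H(Y|X) = 1.9356 + 0.9981 = 2.9337 bits
  H(X,Y) = 2.9336 bits
✓ Chain rule verified (Δ = 0.0001 is 4-dp rounding noise: each of the three values was rounded independently).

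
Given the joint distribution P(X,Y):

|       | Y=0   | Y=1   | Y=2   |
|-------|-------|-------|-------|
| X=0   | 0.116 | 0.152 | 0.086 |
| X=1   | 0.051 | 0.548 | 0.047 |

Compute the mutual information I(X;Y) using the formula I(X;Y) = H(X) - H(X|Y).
0.1363 bits

I(X;Y) = H(X) - H(X|Y)

Marginal of X (row sums):
  P(X=0) = 0.116 + 0.152 + 0.086 = 0.354
  P(X=1) = 0.051 + 0.548 + 0.047 = 0.646
H(X) = -[0.354·log₂(0.354) + 0.646·log₂(0.646)]
  = 0.5304 + 0.4072 = 0.9376 bits

Marginal of Y (column sums):
  P(Y=0) = 0.116 + 0.051 = 0.167
  P(Y=1) = 0.152 + 0.548 = 0.700
  P(Y=2) = 0.086 + 0.047 = 0.133
H(X|Y) = Σ_y P(y)·H(X|Y=y):
  Y=0: P(Y=0) = 0.167, P(X|Y=0) = (116/167, 51/167) → H(X|Y=0) = 0.8878
  Y=1: P(Y=1) = 0.700, P(X|Y=1) = (38/175, 137/175) → H(X|Y=1) = 0.7549
  Y=2: P(Y=2) = 0.133, P(X|Y=2) = (86/133, 47/133) → H(X|Y=2) = 0.9371
H(X|Y) = 0.167·0.8878 + 0.700·0.7549 + 0.133·0.9371 = 0.8013 bits

I(X;Y) = H(X) - H(X|Y) = 0.9376 - 0.8013 = 0.1363 bits

Cross-check via I(X;Y) = H(X) + H(Y) - H(X,Y): computing H(Y) from the column sums and H(X,Y) from the 6 cells in the same way gives H(Y) = 1.1785 bits and H(X,Y) = 1.9798 bits, so
I(X;Y) = 0.9376 + 1.1785 - 1.9798 = 0.1363 bits ✓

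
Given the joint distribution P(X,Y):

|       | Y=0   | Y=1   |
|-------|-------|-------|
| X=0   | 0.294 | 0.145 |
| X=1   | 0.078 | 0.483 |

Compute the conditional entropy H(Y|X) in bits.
0.7281 bits

H(Y|X) = H(X,Y) - H(X)

H(X,Y) = -Σ_{x,y} P(x,y) log₂ P(x,y). Per-cell terms -P(x,y)·log₂P(x,y):
  X=0: 0.519237, 0.403952
  X=1: 0.287070, 0.507104
Sum of the 4 terms: H(X,Y) = 1.71736 bits

Marginal of X (row sums):
  P(X=0) = 0.294 + 0.145 = 0.439
  P(X=1) = 0.078 + 0.483 = 0.561
H(X) = -[0.439·log₂(0.439) + 0.561·log₂(0.561)]
  = 0.521403 + 0.467833 = 0.98924 bits

H(Y|X) = H(X,Y) - H(X) = 1.71736 - 0.98924 = 0.7281 bits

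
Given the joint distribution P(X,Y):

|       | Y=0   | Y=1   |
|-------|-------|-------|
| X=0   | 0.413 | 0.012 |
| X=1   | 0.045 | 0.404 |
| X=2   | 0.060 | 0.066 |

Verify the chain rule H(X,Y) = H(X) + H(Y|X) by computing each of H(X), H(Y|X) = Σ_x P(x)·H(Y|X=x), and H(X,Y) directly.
H(X) = 1.4199 bits, H(Y|X) = 0.4155 bits, H(X,Y) = 1.8354 bits

Marginal of X (row sums):
  P(X=0) = 0.413 + 0.012 = 0.425
  P(X=1) = 0.045 + 0.404 = 0.449
  P(X=2) = 0.060 + 0.066 = 0.126
H(X) = -[0.425·log₂(0.425) + 0.449·log₂(0.449) + 0.126·log₂(0.126)]
  = 0.5246 + 0.5187 + 0.3766 = 1.4199 bits

H(Y|X) = Σ_x P(x)·H(Y|X=x):
  X=0: P(X=0) = 0.425, P(Y|X=0) = (413/425, 12/425) → H(Y|X=0) = 0.1855
  X=1: P(X=1) = 0.449, P(Y|X=1) = (45/449, 404/449) → H(Y|X=1) = 0.4697
  X=2: P(X=2) = 0.126, P(Y|X=2) = (10/21, 11/21) → H(Y|X=2) = 0.9984
H(Y|X) = 0.425·0.1855 + 0.449·0.4697 + 0.126·0.9984 = 0.4155 bits

H(X,Y) = -Σ_{x,y} P(x,y) log₂ P(x,y). Per-cell terms -P(x,y)·log₂P(x,y):
  X=0: 0.5269, 0.0766
  X=1: 0.2013, 0.5283
  X=2: 0.2435, 0.2588
Sum of the 6 terms: H(X,Y) = 1.8354 bits

Chain rule check:
  H(X) + H(Y|X) = 1.4199 + 0.4155 = 1.8354 bits
  H(X,Y) = 1.8354 bits
✓ Chain rule verified.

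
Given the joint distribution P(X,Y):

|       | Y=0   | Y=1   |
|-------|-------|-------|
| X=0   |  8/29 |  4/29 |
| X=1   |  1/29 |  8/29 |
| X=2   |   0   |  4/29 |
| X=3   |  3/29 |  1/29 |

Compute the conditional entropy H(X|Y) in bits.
1.5087 bits

H(X|Y) = H(X,Y) - H(Y)

H(X,Y) = -Σ_{x,y} P(x,y) log₂ P(x,y). Per-cell terms -P(x,y)·log₂P(x,y):
  X=0: 0.512546, 0.394204
  X=1: 0.167517, 0.512546
  X=2: 0.000000, 0.394204
  X=3: 0.338588, 0.167517
  (cells with P = 0 contribute 0)
Sum of the 8 terms: H(X,Y) = 2.48712 bits

Marginal of Y (column sums):
  P(Y=0) = 8/29 + 1/29 + 0 + 3/29 = 12/29
  P(Y=1) = 4/29 + 8/29 + 4/29 + 1/29 = 17/29
H(Y) = -[(12/29)·log₂(12/29) + (17/29)·log₂(17/29)]
  = 0.526766 + 0.451683 = 0.97845 bits

H(X|Y) = H(X,Y) - H(Y) = 2.48712 - 0.97845 = 1.5087 bits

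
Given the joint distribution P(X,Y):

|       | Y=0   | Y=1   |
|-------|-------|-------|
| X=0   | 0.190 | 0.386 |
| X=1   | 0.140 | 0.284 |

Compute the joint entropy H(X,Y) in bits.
1.8982 bits

H(X,Y) = -Σ_{x,y} P(x,y) log₂ P(x,y). Per-cell terms -P(x,y)·log₂P(x,y):
  X=0: 0.4552, 0.5301
  X=1: 0.3971, 0.5158
Sum of the 4 terms: H(X,Y) = 1.8982 bits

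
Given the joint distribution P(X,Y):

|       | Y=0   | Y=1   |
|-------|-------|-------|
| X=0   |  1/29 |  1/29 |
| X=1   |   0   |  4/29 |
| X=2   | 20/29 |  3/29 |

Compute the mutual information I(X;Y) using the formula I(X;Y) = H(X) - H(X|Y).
0.3377 bits

I(X;Y) = H(X) - H(X|Y)

Marginal of X (row sums):
  P(X=0) = 1/29 + 1/29 = 2/29
  P(X=1) = 0 + 4/29 = 4/29
  P(X=2) = 20/29 + 3/29 = 23/29
H(X) = -[(2/29)·log₂(2/29) + (4/29)·log₂(4/29) + (23/29)·log₂(23/29)]
  = 0.26607 + 0.39420 + 0.26523 = 0.92550 bits

Marginal of Y (column sums):
  P(Y=0) = 1/29 + 0 + 20/29 = 21/29
  P(Y=1) = 1/29 + 4/29 + 3/29 = 8/29
H(X|Y) = Σ_y P(y)·H(X|Y=y):
  Y=0: P(Y=0) = 21/29, P(X|Y=0) = (1/21, 0, 20/21) → H(X|Y=0) = 0.27620
  Y=1: P(Y=1) = 8/29, P(X|Y=1) = (1/8, 1/2, 3/8) → H(X|Y=1) = 1.40564
H(X|Y) = (21/29)·0.27620 + (8/29)·1.40564 = 0.58777 bits

I(X;Y) = H(X) - H(X|Y) = 0.92550 - 0.58777 = 0.3377 bits

Cross-check via I(X;Y) = H(X) + H(Y) - H(X,Y): computing H(Y) from the column sums and H(X,Y) from the 6 cells in the same way gives H(Y) = 0.84975 bits and H(X,Y) = 1.43752 bits, so
I(X;Y) = 0.92550 + 0.84975 - 1.43752 = 0.3377 bits ✓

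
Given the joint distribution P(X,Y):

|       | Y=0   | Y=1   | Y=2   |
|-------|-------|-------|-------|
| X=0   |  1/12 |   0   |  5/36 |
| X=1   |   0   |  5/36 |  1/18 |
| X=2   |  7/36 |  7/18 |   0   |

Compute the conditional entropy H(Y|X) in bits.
0.9156 bits

H(Y|X) = H(X,Y) - H(X)

H(X,Y) = -Σ_{x,y} P(x,y) log₂ P(x,y). Per-cell terms -P(x,y)·log₂P(x,y):
  X=0: 0.29875, 0.00000, 0.39556
  X=1: 0.00000, 0.39556, 0.23166
  X=2: 0.45939, 0.52989, 0.00000
  (cells with P = 0 contribute 0)
Sum of the 9 terms: H(X,Y) = 2.3108 bits

Marginal of X (row sums):
  P(X=0) = 1/12 + 0 + 5/36 = 2/9
  P(X=1) = 0 + 5/36 + 1/18 = 7/36
  P(X=2) = 7/36 + 7/18 + 0 = 7/12
H(X) = -[(2/9)·log₂(2/9) + (7/36)·log₂(7/36) + (7/12)·log₂(7/12)]
  = 0.48221 + 0.45939 + 0.45360 = 1.3952 bits

H(Y|X) = H(X,Y) - H(X) = 2.3108 - 1.3952 = 0.9156 bits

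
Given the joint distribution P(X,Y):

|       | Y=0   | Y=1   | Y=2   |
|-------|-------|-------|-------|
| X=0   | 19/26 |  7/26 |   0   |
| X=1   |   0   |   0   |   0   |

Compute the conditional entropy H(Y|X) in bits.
0.8404 bits

H(Y|X) = H(X,Y) - H(X)

H(X,Y) = -Σ_{x,y} P(x,y) log₂ P(x,y). Per-cell terms -P(x,y)·log₂P(x,y):
  X=0: 0.3307, 0.5097, 0.0000
  X=1: 0.0000, 0.0000, 0.0000
  (cells with P = 0 contribute 0)
Sum of the 6 terms: H(X,Y) = 0.8404 bits

Marginal of X (row sums):
  P(X=0) = 19/26 + 7/26 + 0 = 1
  P(X=1) = 0 + 0 + 0 = 0
H(X) = -[1·log₂(1)]   (outcomes with P = 0 contribute 0)
  = 0.0000 bits

H(Y|X) = H(X,Y) - H(X) = 0.8404 - 0.0000 = 0.8404 bits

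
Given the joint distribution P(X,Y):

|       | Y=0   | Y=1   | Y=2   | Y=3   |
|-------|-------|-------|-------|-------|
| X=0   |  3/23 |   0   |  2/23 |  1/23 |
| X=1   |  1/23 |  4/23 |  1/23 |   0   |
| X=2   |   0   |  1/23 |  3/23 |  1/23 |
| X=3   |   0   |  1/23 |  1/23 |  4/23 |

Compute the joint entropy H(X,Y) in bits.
3.3275 bits

H(X,Y) = -Σ_{x,y} P(x,y) log₂ P(x,y). Per-cell terms -P(x,y)·log₂P(x,y):
  X=0: 0.38330, 0.00000, 0.30640, 0.19668
  X=1: 0.19668, 0.43888, 0.19668, 0.00000
  X=2: 0.00000, 0.19668, 0.38330, 0.19668
  X=3: 0.00000, 0.19668, 0.19668, 0.43888
  (cells with P = 0 contribute 0)
Sum of the 16 terms: H(X,Y) = 3.3275 bits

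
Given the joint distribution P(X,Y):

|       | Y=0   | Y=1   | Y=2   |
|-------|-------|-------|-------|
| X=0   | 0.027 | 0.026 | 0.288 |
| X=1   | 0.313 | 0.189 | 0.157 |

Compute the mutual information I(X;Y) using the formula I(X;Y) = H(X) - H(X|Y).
0.2586 bits

I(X;Y) = H(X) - H(X|Y)

Marginal of X (row sums):
  P(X=0) = 0.027 + 0.026 + 0.288 = 0.341
  P(X=1) = 0.313 + 0.189 + 0.157 = 0.659
H(X) = -[0.341·log₂(0.341) + 0.659·log₂(0.659)]
  = 0.5293 + 0.3965 = 0.9258 bits

Marginal of Y (column sums):
  P(Y=0) = 0.027 + 0.313 = 0.340
  P(Y=1) = 0.026 + 0.189 = 0.215
  P(Y=2) = 0.288 + 0.157 = 0.445
H(X|Y) = Σ_y P(y)·H(X|Y=y):
  Y=0: P(Y=0) = 0.340, P(X|Y=0) = (27/340, 313/340) → H(X|Y=0) = 0.4001
  Y=1: P(Y=1) = 0.215, P(X|Y=1) = (26/215, 189/215) → H(X|Y=1) = 0.5320
  Y=2: P(Y=2) = 0.445, P(X|Y=2) = (288/445, 157/445) → H(X|Y=2) = 0.9366
H(X|Y) = 0.340·0.4001 + 0.215·0.5320 + 0.445·0.9366 = 0.6672 bits

I(X;Y) = H(X) - H(X|Y) = 0.9258 - 0.6672 = 0.2586 bits

Cross-check via I(X;Y) = H(X) + H(Y) - H(X,Y): computing H(Y) from the column sums and H(X,Y) from the 6 cells in the same way gives H(Y) = 1.5258 bits and H(X,Y) = 2.1930 bits, so
I(X;Y) = 0.9258 + 1.5258 - 2.1930 = 0.2586 bits ✓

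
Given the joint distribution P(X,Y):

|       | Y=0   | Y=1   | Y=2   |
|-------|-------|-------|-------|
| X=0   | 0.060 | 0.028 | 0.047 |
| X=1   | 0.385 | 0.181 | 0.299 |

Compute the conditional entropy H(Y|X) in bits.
1.5216 bits

H(Y|X) = H(X,Y) - H(X)

H(X,Y) = -Σ_{x,y} P(x,y) log₂ P(x,y). Per-cell terms -P(x,y)·log₂P(x,y):
  X=0: 0.24353, 0.14444, 0.20733
  X=1: 0.53017, 0.44633, 0.52079
Sum of the 6 terms: H(X,Y) = 2.0926 bits

Marginal of X (row sums):
  P(X=0) = 0.060 + 0.028 + 0.047 = 0.135
  P(X=1) = 0.385 + 0.181 + 0.299 = 0.865
H(X) = -[0.135·log₂(0.135) + 0.865·log₂(0.865)]
  = 0.39001 + 0.18098 = 0.5710 bits

H(Y|X) = H(X,Y) - H(X) = 2.0926 - 0.5710 = 1.5216 bits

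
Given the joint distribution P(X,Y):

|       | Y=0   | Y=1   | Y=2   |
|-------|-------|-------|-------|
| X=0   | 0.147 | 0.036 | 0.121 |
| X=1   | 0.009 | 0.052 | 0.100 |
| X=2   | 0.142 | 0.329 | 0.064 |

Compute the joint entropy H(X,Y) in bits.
2.7445 bits

H(X,Y) = -Σ_{x,y} P(x,y) log₂ P(x,y). Per-cell terms -P(x,y)·log₂P(x,y):
  X=0: 0.406618, 0.172651, 0.368677
  X=1: 0.061163, 0.221798, 0.332193
  X=2: 0.399877, 0.527664, 0.253810
Sum of the 9 terms: H(X,Y) = 2.7445 bits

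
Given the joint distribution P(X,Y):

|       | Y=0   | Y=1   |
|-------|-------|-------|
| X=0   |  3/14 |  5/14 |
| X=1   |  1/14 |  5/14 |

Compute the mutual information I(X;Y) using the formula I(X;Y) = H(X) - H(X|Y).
0.0391 bits

I(X;Y) = H(X) - H(X|Y)

Marginal of X (row sums):
  P(X=0) = 3/14 + 5/14 = 4/7
  P(X=1) = 1/14 + 5/14 = 3/7
H(X) = -[(4/7)·log₂(4/7) + (3/7)·log₂(3/7)]
  = 0.4613 + 0.5239 = 0.9852 bits

Marginal of Y (column sums):
  P(Y=0) = 3/14 + 1/14 = 2/7
  P(Y=1) = 5/14 + 5/14 = 5/7
H(X|Y) = Σ_y P(y)·H(X|Y=y):
  Y=0: P(Y=0) = 2/7, P(X|Y=0) = (3/4, 1/4) → H(X|Y=0) = 0.8113
  Y=1: P(Y=1) = 5/7, P(X|Y=1) = (1/2, 1/2) → H(X|Y=1) = 1.0000
H(X|Y) = (2/7)·0.8113 + (5/7)·1.0000 = 0.9461 bits

I(X;Y) = H(X) - H(X|Y) = 0.9852 - 0.9461 = 0.0391 bits

Cross-check via I(X;Y) = H(X) + H(Y) - H(X,Y): computing H(Y) from the column sums and H(X,Y) from the 4 cells in the same way gives H(Y) = 0.8631 bits and H(X,Y) = 1.8092 bits, so
I(X;Y) = 0.9852 + 0.8631 - 1.8092 = 0.0391 bits ✓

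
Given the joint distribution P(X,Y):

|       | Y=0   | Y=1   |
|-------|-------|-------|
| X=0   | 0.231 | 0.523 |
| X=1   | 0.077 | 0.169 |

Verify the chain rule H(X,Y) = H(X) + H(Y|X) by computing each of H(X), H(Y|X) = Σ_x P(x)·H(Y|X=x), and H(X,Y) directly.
H(X) = 0.8049 bits, H(Y|X) = 0.8908 bits, H(X,Y) = 1.6957 bits

Marginal of X (row sums):
  P(X=0) = 0.231 + 0.523 = 0.754
  P(X=1) = 0.077 + 0.169 = 0.246
H(X) = -[0.754·log₂(0.754) + 0.246·log₂(0.246)]
  = 0.3072 + 0.4977 = 0.8049 bits

H(Y|X) = Σ_x P(x)·H(Y|X=x):
  X=0: P(X=0) = 0.754, P(Y|X=0) = (231/754, 523/754) → H(Y|X=0) = 0.8889
  X=1: P(X=1) = 0.246, P(Y|X=1) = (77/246, 169/246) → H(Y|X=1) = 0.8966
H(Y|X) = 0.754·0.8889 + 0.246·0.8966 = 0.8908 bits

H(X,Y) = -Σ_{x,y} P(x,y) log₂ P(x,y). Per-cell terms -P(x,y)·log₂P(x,y):
  X=0: 0.4883, 0.4891
  X=1: 0.2848, 0.4335
Sum of the 4 terms: H(X,Y) = 1.6957 bits

Chain rule check:
  H(X) + H(Y|X) = 0.8049 + 0.8908 = 1.6957 bits
  H(X,Y) = 1.6957 bits
✓ Chain rule verified.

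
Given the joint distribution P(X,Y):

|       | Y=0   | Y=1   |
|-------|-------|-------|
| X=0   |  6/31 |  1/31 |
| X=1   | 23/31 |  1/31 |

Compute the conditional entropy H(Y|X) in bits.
0.3271 bits

H(Y|X) = H(X,Y) - H(X)

H(X,Y) = -Σ_{x,y} P(x,y) log₂ P(x,y). Per-cell terms -P(x,y)·log₂P(x,y):
  X=0: 0.45856, 0.15981
  X=1: 0.31950, 0.15981
Sum of the 4 terms: H(X,Y) = 1.0977 bits

Marginal of X (row sums):
  P(X=0) = 6/31 + 1/31 = 7/31
  P(X=1) = 23/31 + 1/31 = 24/31
H(X) = -[(7/31)·log₂(7/31) + (24/31)·log₂(24/31)]
  = 0.48477 + 0.28586 = 0.7706 bits

H(Y|X) = H(X,Y) - H(X) = 1.0977 - 0.7706 = 0.3271 bits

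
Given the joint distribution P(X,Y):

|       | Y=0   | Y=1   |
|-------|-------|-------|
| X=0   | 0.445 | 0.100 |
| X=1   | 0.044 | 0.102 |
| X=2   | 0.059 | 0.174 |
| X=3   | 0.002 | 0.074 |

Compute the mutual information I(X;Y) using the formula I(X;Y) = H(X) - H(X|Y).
0.2855 bits

I(X;Y) = H(X) - H(X|Y)

Marginal of X (row sums):
  P(X=0) = 0.445 + 0.100 = 0.545
  P(X=1) = 0.044 + 0.102 = 0.146
  P(X=2) = 0.059 + 0.174 = 0.233
  P(X=3) = 0.002 + 0.074 = 0.076
H(X) = -[0.545·log₂(0.545) + 0.146·log₂(0.146) + 0.233·log₂(0.233) + 0.076·log₂(0.076)]
  = 0.4772412 + 0.4052901 + 0.4896724 + 0.2825571 = 1.654761 bits

Marginal of Y (column sums):
  P(Y=0) = 0.445 + 0.044 + 0.059 + 0.002 = 0.550
  P(Y=1) = 0.100 + 0.102 + 0.174 + 0.074 = 0.450
H(X|Y) = Σ_y P(y)·H(X|Y=y):
  Y=0: P(Y=0) = 0.550, P(X|Y=0) = (89/110, 2/25, 59/550, 1/275) → H(X|Y=0) = 0.9137418
  Y=1: P(Y=1) = 0.450, P(X|Y=1) = (2/9, 17/75, 29/75, 37/225) → H(X|Y=1) = 1.9259040
H(X|Y) = 0.550·0.9137418 + 0.450·1.9259040 = 1.369215 bits

I(X;Y) = H(X) - H(X|Y) = 1.654761 - 1.369215 = 0.2855 bits

Cross-check via I(X;Y) = H(X) + H(Y) - H(X,Y): computing H(Y) from the column sums and H(X,Y) from the 8 cells in the same way gives H(Y) = 0.992774 bits and H(X,Y) = 2.361989 bits, so
I(X;Y) = 1.654761 + 0.992774 - 2.361989 = 0.2855 bits ✓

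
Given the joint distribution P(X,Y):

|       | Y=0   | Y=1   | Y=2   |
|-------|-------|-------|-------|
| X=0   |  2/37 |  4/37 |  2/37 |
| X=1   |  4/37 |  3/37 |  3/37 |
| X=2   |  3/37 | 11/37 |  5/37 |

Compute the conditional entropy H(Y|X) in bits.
1.4595 bits

H(Y|X) = H(X,Y) - H(X)

H(X,Y) = -Σ_{x,y} P(x,y) log₂ P(x,y). Per-cell terms -P(x,y)·log₂P(x,y):
  X=0: 0.227538, 0.346968, 0.227538
  X=1: 0.346968, 0.293878, 0.293878
  X=2: 0.293878, 0.520277, 0.390206
Sum of the 9 terms: H(X,Y) = 2.94113 bits

Marginal of X (row sums):
  P(X=0) = 2/37 + 4/37 + 2/37 = 8/37
  P(X=1) = 4/37 + 3/37 + 3/37 = 10/37
  P(X=2) = 3/37 + 11/37 + 5/37 = 19/37
H(X) = -[(8/37)·log₂(8/37) + (10/37)·log₂(10/37) + (19/37)·log₂(19/37)]
  = 0.477720 + 0.510142 + 0.493757 = 1.48162 bits

H(Y|X) = H(X,Y) - H(X) = 2.94113 - 1.48162 = 1.4595 bits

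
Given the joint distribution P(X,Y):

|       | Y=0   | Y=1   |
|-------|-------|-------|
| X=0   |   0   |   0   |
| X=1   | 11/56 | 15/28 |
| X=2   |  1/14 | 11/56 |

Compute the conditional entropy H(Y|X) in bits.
0.8384 bits

H(Y|X) = H(X,Y) - H(X)

H(X,Y) = -Σ_{x,y} P(x,y) log₂ P(x,y). Per-cell terms -P(x,y)·log₂P(x,y):
  X=0: 0.00000, 0.00000
  X=1: 0.46120, 0.48239
  X=2: 0.27195, 0.46120
  (cells with P = 0 contribute 0)
Sum of the 6 terms: H(X,Y) = 1.67674 bits

Marginal of X (row sums):
  P(X=0) = 0 + 0 = 0
  P(X=1) = 11/56 + 15/28 = 41/56
  P(X=2) = 1/14 + 11/56 = 15/56
H(X) = -[(41/56)·log₂(41/56) + (15/56)·log₂(15/56)]   (outcomes with P = 0 contribute 0)
  = 0.32932 + 0.50905 = 0.83837 bits

H(Y|X) = H(X,Y) - H(X) = 1.67674 - 0.83837 = 0.8384 bits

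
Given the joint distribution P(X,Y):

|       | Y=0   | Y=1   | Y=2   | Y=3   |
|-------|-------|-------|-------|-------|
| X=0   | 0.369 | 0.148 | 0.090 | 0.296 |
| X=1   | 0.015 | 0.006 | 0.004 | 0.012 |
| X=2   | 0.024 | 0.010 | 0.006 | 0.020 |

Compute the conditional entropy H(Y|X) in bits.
1.8151 bits

H(Y|X) = H(X,Y) - H(X)

H(X,Y) = -Σ_{x,y} P(x,y) log₂ P(x,y). Per-cell terms -P(x,y)·log₂P(x,y):
  X=0: 0.53074, 0.40794, 0.31265, 0.51987
  X=1: 0.09088, 0.04428, 0.03186, 0.07657
  X=2: 0.12914, 0.06644, 0.04428, 0.11288
Sum of the 12 terms: H(X,Y) = 2.3675 bits

Marginal of X (row sums):
  P(X=0) = 0.369 + 0.148 + 0.090 + 0.296 = 0.903
  P(X=1) = 0.015 + 0.006 + 0.004 + 0.012 = 0.037
  P(X=2) = 0.024 + 0.010 + 0.006 + 0.020 = 0.060
H(X) = -[0.903·log₂(0.903) + 0.037·log₂(0.037) + 0.060·log₂(0.060)]
  = 0.13292 + 0.17598 + 0.24353 = 0.5524 bits

H(Y|X) = H(X,Y) - H(X) = 2.3675 - 0.5524 = 1.8151 bits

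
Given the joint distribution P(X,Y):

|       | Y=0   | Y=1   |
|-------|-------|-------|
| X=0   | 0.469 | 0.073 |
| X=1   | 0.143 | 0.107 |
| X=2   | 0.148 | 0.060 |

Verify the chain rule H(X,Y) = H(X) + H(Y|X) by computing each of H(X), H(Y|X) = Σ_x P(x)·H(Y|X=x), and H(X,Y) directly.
H(X) = 1.4501 bits, H(Y|X) = 0.7355 bits, H(X,Y) = 2.1857 bits

Marginal of X (row sums):
  P(X=0) = 0.469 + 0.073 = 0.542
  P(X=1) = 0.143 + 0.107 = 0.250
  P(X=2) = 0.148 + 0.060 = 0.208
H(X) = -[0.542·log₂(0.542) + 0.250·log₂(0.250) + 0.208·log₂(0.208)]
  = 0.47893 + 0.50000 + 0.47119 = 1.4501 bits

H(Y|X) = Σ_x P(x)·H(Y|X=x):
  X=0: P(X=0) = 0.542, P(Y|X=0) = (469/542, 73/542) → H(Y|X=0) = 0.57015
  X=1: P(X=1) = 0.250, P(Y|X=1) = (143/250, 107/250) → H(Y|X=1) = 0.98499
  X=2: P(X=2) = 0.208, P(Y|X=2) = (37/52, 15/52) → H(Y|X=2) = 0.86673
H(Y|X) = 0.542·0.57015 + 0.250·0.98499 + 0.208·0.86673 = 0.7355 bits

H(X,Y) = -Σ_{x,y} P(x,y) log₂ P(x,y). Per-cell terms -P(x,y)·log₂P(x,y):
  X=0: 0.51231, 0.27565
  X=1: 0.40125, 0.34500
  X=2: 0.40794, 0.24353
Sum of the 6 terms: H(X,Y) = 2.1857 bits

Chain rule check:
  H(X) + H(Y|X) = 1.4501 + 0.7355 = 2.1856 bits
  H(X,Y) = 2.1857 bits
✓ Chain rule verified (Δ = 0.0001 is 4-dp rounding noise: each of the three values was rounded independently).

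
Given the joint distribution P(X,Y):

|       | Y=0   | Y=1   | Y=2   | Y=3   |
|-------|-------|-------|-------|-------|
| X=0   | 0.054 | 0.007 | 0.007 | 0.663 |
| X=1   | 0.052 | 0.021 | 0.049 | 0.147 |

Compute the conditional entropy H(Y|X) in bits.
0.8393 bits

H(Y|X) = H(X,Y) - H(X)

H(X,Y) = -Σ_{x,y} P(x,y) log₂ P(x,y). Per-cell terms -P(x,y)·log₂P(x,y):
  X=0: 0.227388, 0.050109, 0.050109, 0.393105
  X=1: 0.221798, 0.117043, 0.213203, 0.406618
Sum of the 8 terms: H(X,Y) = 1.67937 bits

Marginal of X (row sums):
  P(X=0) = 0.054 + 0.007 + 0.007 + 0.663 = 0.731
  P(X=1) = 0.052 + 0.021 + 0.049 + 0.147 = 0.269
H(X) = -[0.731·log₂(0.731) + 0.269·log₂(0.269)]
  = 0.330453 + 0.509573 = 0.84003 bits

H(Y|X) = H(X,Y) - H(X) = 1.67937 - 0.84003 = 0.8393 bits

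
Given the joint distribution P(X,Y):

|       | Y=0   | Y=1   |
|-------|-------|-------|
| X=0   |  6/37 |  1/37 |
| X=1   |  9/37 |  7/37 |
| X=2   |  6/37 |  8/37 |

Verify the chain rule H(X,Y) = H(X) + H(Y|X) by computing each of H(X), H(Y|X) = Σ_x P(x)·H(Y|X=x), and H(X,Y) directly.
H(X) = 1.5080 bits, H(Y|X) = 0.9123 bits, H(X,Y) = 2.4203 bits

Marginal of X (row sums):
  P(X=0) = 6/37 + 1/37 = 7/37
  P(X=1) = 9/37 + 7/37 = 16/37
  P(X=2) = 6/37 + 8/37 = 14/37
H(X) = -[(7/37)·log₂(7/37) + (16/37)·log₂(16/37) + (14/37)·log₂(14/37)]
  = 0.4545 + 0.5230 + 0.5305 = 1.5080 bits

H(Y|X) = Σ_x P(x)·H(Y|X=x):
  X=0: P(X=0) = 7/37, P(Y|X=0) = (6/7, 1/7) → H(Y|X=0) = 0.5917
  X=1: P(X=1) = 16/37, P(Y|X=1) = (9/16, 7/16) → H(Y|X=1) = 0.9887
  X=2: P(X=2) = 14/37, P(Y|X=2) = (3/7, 4/7) → H(Y|X=2) = 0.9852
H(Y|X) = (7/37)·0.5917 + (16/37)·0.9887 + (14/37)·0.9852 = 0.9123 bits

H(X,Y) = -Σ_{x,y} P(x,y) log₂ P(x,y). Per-cell terms -P(x,y)·log₂P(x,y):
  X=0: 0.4256, 0.1408
  X=1: 0.4961, 0.4545
  X=2: 0.4256, 0.4777
Sum of the 6 terms: H(X,Y) = 2.4203 bits

Chain rule check:
  H(X) + H(Y|X) = 1.5080 + 0.9123 = 2.4203 bits
  H(X,Y) = 2.4203 bits
✓ Chain rule verified.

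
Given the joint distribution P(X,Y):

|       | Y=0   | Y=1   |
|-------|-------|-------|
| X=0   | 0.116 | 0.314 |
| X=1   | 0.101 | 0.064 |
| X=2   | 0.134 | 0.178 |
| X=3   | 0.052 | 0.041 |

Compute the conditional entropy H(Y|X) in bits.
0.9202 bits

H(Y|X) = H(X,Y) - H(X)

H(X,Y) = -Σ_{x,y} P(x,y) log₂ P(x,y). Per-cell terms -P(x,y)·log₂P(x,y):
  X=0: 0.360505, 0.524745
  X=1: 0.334065, 0.253810
  X=2: 0.388559, 0.443229
  X=3: 0.221798, 0.188938
Sum of the 8 terms: H(X,Y) = 2.71565 bits

Marginal of X (row sums):
  P(X=0) = 0.116 + 0.314 = 0.430
  P(X=1) = 0.101 + 0.064 = 0.165
  P(X=2) = 0.134 + 0.178 = 0.312
  P(X=3) = 0.052 + 0.041 = 0.093
H(X) = -[0.430·log₂(0.430) + 0.165·log₂(0.165) + 0.312·log₂(0.312) + 0.093·log₂(0.093)]
  = 0.523564 + 0.428911 + 0.524279 + 0.318676 = 1.79543 bits

H(Y|X) = H(X,Y) - H(X) = 2.71565 - 1.79543 = 0.9202 bits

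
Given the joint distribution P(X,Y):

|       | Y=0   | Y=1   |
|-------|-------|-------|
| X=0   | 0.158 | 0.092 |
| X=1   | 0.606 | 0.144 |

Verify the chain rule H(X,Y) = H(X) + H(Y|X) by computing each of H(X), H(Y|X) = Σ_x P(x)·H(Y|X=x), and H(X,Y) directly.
H(X) = 0.8113 bits, H(Y|X) = 0.7665 bits, H(X,Y) = 1.5778 bits

Marginal of X (row sums):
  P(X=0) = 0.158 + 0.092 = 0.250
  P(X=1) = 0.606 + 0.144 = 0.750
H(X) = -[0.250·log₂(0.250) + 0.750·log₂(0.750)]
  = 0.5000 + 0.3113 = 0.8113 bits

H(Y|X) = Σ_x P(x)·H(Y|X=x):
  X=0: P(X=0) = 0.250, P(Y|X=0) = (79/125, 46/125) → H(Y|X=0) = 0.9491
  X=1: P(X=1) = 0.750, P(Y|X=1) = (101/125, 24/125) → H(Y|X=1) = 0.7056
H(Y|X) = 0.250·0.9491 + 0.750·0.7056 = 0.7665 bits

H(X,Y) = -Σ_{x,y} P(x,y) log₂ P(x,y). Per-cell terms -P(x,y)·log₂P(x,y):
  X=0: 0.4206, 0.3167
  X=1: 0.4379, 0.4026
Sum of the 4 terms: H(X,Y) = 1.5778 bits

Chain rule check:
  H(X) + H(Y|X) = 0.8113 + 0.7665 = 1.5778 bits
  H(X,Y) = 1.5778 bits
✓ Chain rule verified.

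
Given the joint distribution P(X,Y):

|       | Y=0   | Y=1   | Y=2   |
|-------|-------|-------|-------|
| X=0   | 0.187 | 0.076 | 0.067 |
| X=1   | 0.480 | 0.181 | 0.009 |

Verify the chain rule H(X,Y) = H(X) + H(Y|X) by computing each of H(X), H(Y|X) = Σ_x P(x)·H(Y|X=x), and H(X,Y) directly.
H(X) = 0.9149 bits, H(Y|X) = 1.0970 bits, H(X,Y) = 2.0119 bits

Marginal of X (row sums):
  P(X=0) = 0.187 + 0.076 + 0.067 = 0.330
  P(X=1) = 0.480 + 0.181 + 0.009 = 0.670
H(X) = -[0.330·log₂(0.330) + 0.670·log₂(0.670)]
  = 0.52782 + 0.38710 = 0.9149 bits

H(Y|X) = Σ_x P(x)·H(Y|X=x):
  X=0: P(X=0) = 0.330, P(Y|X=0) = (17/30, 38/165, 67/330) → H(Y|X=0) = 1.41923
  X=1: P(X=1) = 0.670, P(Y|X=1) = (48/67, 181/670, 9/670) → H(Y|X=1) = 0.93830
H(Y|X) = 0.330·1.41923 + 0.670·0.93830 = 1.0970 bits

H(X,Y) = -Σ_{x,y} P(x,y) log₂ P(x,y). Per-cell terms -P(x,y)·log₂P(x,y):
  X=0: 0.45233, 0.28256, 0.26128
  X=1: 0.50827, 0.44633, 0.06116
Sum of the 6 terms: H(X,Y) = 2.0119 bits

Chain rule check:
  H(X) + H(Y|X) = 0.9149 + 1.0970 = 2.0119 bits
  H(X,Y) = 2.0119 bits
✓ Chain rule verified.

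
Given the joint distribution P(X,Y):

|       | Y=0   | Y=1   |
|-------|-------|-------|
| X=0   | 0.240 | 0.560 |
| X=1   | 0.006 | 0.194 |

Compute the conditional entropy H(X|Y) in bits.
0.6610 bits

H(X|Y) = H(X,Y) - H(Y)

H(X,Y) = -Σ_{x,y} P(x,y) log₂ P(x,y). Per-cell terms -P(x,y)·log₂P(x,y):
  X=0: 0.494134, 0.468441
  X=1: 0.044285, 0.458979
Sum of the 4 terms: H(X,Y) = 1.46584 bits

Marginal of Y (column sums):
  P(Y=0) = 0.240 + 0.006 = 0.246
  P(Y=1) = 0.560 + 0.194 = 0.754
H(Y) = -[0.246·log₂(0.246) + 0.754·log₂(0.754)]
  = 0.497724 + 0.307152 = 0.80488 bits

H(X|Y) = H(X,Y) - H(Y) = 1.46584 - 0.80488 = 0.6610 bits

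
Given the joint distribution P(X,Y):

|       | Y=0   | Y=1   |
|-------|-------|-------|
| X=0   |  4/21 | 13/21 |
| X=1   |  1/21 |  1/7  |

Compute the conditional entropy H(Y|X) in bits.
0.7917 bits

H(Y|X) = H(X,Y) - H(X)

H(X,Y) = -Σ_{x,y} P(x,y) log₂ P(x,y). Per-cell terms -P(x,y)·log₂P(x,y):
  X=0: 0.45568, 0.42831
  X=1: 0.20916, 0.40105
Sum of the 4 terms: H(X,Y) = 1.4942 bits

Marginal of X (row sums):
  P(X=0) = 4/21 + 13/21 = 17/21
  P(X=1) = 1/21 + 1/7 = 4/21
H(X) = -[(17/21)·log₂(17/21) + (4/21)·log₂(4/21)]
  = 0.24679 + 0.45568 = 0.7025 bits

H(Y|X) = H(X,Y) - H(X) = 1.4942 - 0.7025 = 0.7917 bits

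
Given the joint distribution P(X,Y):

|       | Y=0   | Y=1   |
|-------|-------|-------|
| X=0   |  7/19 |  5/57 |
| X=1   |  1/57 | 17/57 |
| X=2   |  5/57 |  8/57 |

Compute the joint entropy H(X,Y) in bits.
2.1672 bits

H(X,Y) = -Σ_{x,y} P(x,y) log₂ P(x,y). Per-cell terms -P(x,y)·log₂P(x,y):
  X=0: 0.5307, 0.3080
  X=1: 0.1023, 0.5206
  X=2: 0.3080, 0.3976
Sum of the 6 terms: H(X,Y) = 2.1672 bits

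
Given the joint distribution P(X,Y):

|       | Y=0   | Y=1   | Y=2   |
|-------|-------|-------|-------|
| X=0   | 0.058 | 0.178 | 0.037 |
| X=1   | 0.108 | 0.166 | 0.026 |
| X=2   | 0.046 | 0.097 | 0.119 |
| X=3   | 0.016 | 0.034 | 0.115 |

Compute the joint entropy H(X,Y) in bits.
3.2876 bits

H(X,Y) = -Σ_{x,y} P(x,y) log₂ P(x,y). Per-cell terms -P(x,y)·log₂P(x,y):
  X=0: 0.23825, 0.44323, 0.17598
  X=1: 0.34678, 0.43006, 0.13690
  X=2: 0.20434, 0.32649, 0.36545
  X=3: 0.09545, 0.16586, 0.35883
Sum of the 12 terms: H(X,Y) = 3.2876 bits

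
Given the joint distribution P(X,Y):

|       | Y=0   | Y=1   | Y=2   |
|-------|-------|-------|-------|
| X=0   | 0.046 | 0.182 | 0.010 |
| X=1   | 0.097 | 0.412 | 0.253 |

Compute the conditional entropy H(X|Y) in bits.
0.7190 bits

H(X|Y) = H(X,Y) - H(Y)

H(X,Y) = -Σ_{x,y} P(x,y) log₂ P(x,y). Per-cell terms -P(x,y)·log₂P(x,y):
  X=0: 0.204342, 0.447354, 0.066439
  X=1: 0.326490, 0.527065, 0.501646
Sum of the 6 terms: H(X,Y) = 2.07334 bits

Marginal of Y (column sums):
  P(Y=0) = 0.046 + 0.097 = 0.143
  P(Y=1) = 0.182 + 0.412 = 0.594
  P(Y=2) = 0.010 + 0.253 = 0.263
H(Y) = -[0.143·log₂(0.143) + 0.594·log₂(0.594) + 0.263·log₂(0.263)]
  = 0.401246 + 0.446370 + 0.506766 = 1.35438 bits

H(X|Y) = H(X,Y) - H(Y) = 2.07334 - 1.35438 = 0.7190 bits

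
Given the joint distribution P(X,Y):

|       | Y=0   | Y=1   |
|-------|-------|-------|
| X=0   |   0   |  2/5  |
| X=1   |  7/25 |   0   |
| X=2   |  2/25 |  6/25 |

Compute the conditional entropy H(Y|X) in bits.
0.2596 bits

H(Y|X) = H(X,Y) - H(X)

H(X,Y) = -Σ_{x,y} P(x,y) log₂ P(x,y). Per-cell terms -P(x,y)·log₂P(x,y):
  X=0: 0.0000, 0.5288
  X=1: 0.5142, 0.0000
  X=2: 0.2915, 0.4941
  (cells with P = 0 contribute 0)
Sum of the 6 terms: H(X,Y) = 1.8286 bits

Marginal of X (row sums):
  P(X=0) = 0 + 2/5 = 2/5
  P(X=1) = 7/25 + 0 = 7/25
  P(X=2) = 2/25 + 6/25 = 8/25
H(X) = -[(2/5)·log₂(2/5) + (7/25)·log₂(7/25) + (8/25)·log₂(8/25)]
  = 0.5288 + 0.5142 + 0.5260 = 1.5690 bits

H(Y|X) = H(X,Y) - H(X) = 1.8286 - 1.5690 = 0.2596 bits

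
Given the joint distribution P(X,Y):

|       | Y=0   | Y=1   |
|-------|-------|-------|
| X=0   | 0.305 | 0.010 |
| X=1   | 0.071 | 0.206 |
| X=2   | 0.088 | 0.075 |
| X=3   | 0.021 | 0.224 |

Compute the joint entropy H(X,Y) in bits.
2.5188 bits

H(X,Y) = -Σ_{x,y} P(x,y) log₂ P(x,y). Per-cell terms -P(x,y)·log₂P(x,y):
  X=0: 0.52250, 0.06644
  X=1: 0.27094, 0.46953
  X=2: 0.30856, 0.28027
  X=3: 0.11704, 0.48349
Sum of the 8 terms: H(X,Y) = 2.5188 bits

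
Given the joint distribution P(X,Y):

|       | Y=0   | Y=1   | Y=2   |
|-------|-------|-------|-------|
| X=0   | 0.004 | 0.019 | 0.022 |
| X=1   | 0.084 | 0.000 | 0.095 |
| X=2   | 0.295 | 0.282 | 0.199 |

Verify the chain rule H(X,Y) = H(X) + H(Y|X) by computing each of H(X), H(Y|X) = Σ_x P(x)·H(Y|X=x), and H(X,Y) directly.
H(X) = 0.9295 bits, H(Y|X) = 1.4530 bits, H(X,Y) = 2.3825 bits

Marginal of X (row sums):
  P(X=0) = 0.004 + 0.019 + 0.022 = 0.045
  P(X=1) = 0.084 + 0.000 + 0.095 = 0.179
  P(X=2) = 0.295 + 0.282 + 0.199 = 0.776
H(X) = -[0.045·log₂(0.045) + 0.179·log₂(0.179) + 0.776·log₂(0.776)]
  = 0.2013 + 0.4443 + 0.2839 = 0.9295 bits

H(Y|X) = Σ_x P(x)·H(Y|X=x):
  X=0: P(X=0) = 0.045, P(Y|X=0) = (4/45, 19/45, 22/45) → H(Y|X=0) = 1.3403
  X=1: P(X=1) = 0.179, P(Y|X=1) = (84/179, 0, 95/179) → H(Y|X=1) = 0.9973
  X=2: P(X=2) = 0.776, P(Y|X=2) = (295/776, 141/388, 199/776) → H(Y|X=2) = 1.5646
H(Y|X) = 0.045·1.3403 + 0.179·0.9973 + 0.776·1.5646 = 1.4530 bits

H(X,Y) = -Σ_{x,y} P(x,y) log₂ P(x,y). Per-cell terms -P(x,y)·log₂P(x,y):
  X=0: 0.0319, 0.1086, 0.1211
  X=1: 0.3002, 0.0000, 0.3226
  X=2: 0.5196, 0.5150, 0.4635
  (cells with P = 0 contribute 0)
Sum of the 9 terms: H(X,Y) = 2.3825 bits

Chain rule check:
  H(X) + H(Y|X) = 0.9295 + 1.4530 = 2.3825 bits
  H(X,Y) = 2.3825 bits
✓ Chain rule verified.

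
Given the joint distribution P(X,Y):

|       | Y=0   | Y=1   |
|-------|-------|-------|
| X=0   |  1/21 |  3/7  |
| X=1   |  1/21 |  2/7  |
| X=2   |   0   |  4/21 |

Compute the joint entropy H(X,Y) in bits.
1.9143 bits

H(X,Y) = -Σ_{x,y} P(x,y) log₂ P(x,y). Per-cell terms -P(x,y)·log₂P(x,y):
  X=0: 0.20916, 0.52388
  X=1: 0.20916, 0.51639
  X=2: 0.00000, 0.45568
  (cells with P = 0 contribute 0)
Sum of the 6 terms: H(X,Y) = 1.9143 bits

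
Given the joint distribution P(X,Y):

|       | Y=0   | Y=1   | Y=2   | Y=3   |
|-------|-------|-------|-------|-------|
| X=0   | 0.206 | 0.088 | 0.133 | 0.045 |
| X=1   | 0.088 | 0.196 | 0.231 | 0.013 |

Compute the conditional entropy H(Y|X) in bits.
1.7079 bits

H(Y|X) = H(X,Y) - H(X)

H(X,Y) = -Σ_{x,y} P(x,y) log₂ P(x,y). Per-cell terms -P(x,y)·log₂P(x,y):
  X=0: 0.469532, 0.308559, 0.387097, 0.201327
  X=1: 0.308559, 0.460811, 0.488342, 0.081449
Sum of the 8 terms: H(X,Y) = 2.70568 bits

Marginal of X (row sums):
  P(X=0) = 0.206 + 0.088 + 0.133 + 0.045 = 0.472
  P(X=1) = 0.088 + 0.196 + 0.231 + 0.013 = 0.528
H(X) = -[0.472·log₂(0.472) + 0.528·log₂(0.528)]
  = 0.511243 + 0.486494 = 0.99774 bits

H(Y|X) = H(X,Y) - H(X) = 2.70568 - 0.99774 = 1.7079 bits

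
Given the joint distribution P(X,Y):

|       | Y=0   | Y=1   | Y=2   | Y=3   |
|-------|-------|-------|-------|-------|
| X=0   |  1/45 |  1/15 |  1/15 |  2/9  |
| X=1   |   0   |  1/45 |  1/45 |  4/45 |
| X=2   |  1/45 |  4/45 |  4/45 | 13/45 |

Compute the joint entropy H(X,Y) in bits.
2.9400 bits

H(X,Y) = -Σ_{x,y} P(x,y) log₂ P(x,y). Per-cell terms -P(x,y)·log₂P(x,y):
  X=0: 0.12204, 0.26046, 0.26046, 0.48221
  X=1: 0.00000, 0.12204, 0.12204, 0.31039
  X=2: 0.12204, 0.31039, 0.31039, 0.51752
  (cells with P = 0 contribute 0)
Sum of the 12 terms: H(X,Y) = 2.9400 bits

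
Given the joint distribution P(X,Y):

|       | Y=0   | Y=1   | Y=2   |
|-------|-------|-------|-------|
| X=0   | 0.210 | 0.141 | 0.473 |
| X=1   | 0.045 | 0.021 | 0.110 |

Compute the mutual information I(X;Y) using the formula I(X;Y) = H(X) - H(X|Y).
0.0023 bits

I(X;Y) = H(X) - H(X|Y)

Marginal of X (row sums):
  P(X=0) = 0.210 + 0.141 + 0.473 = 0.824
  P(X=1) = 0.045 + 0.021 + 0.110 = 0.176
H(X) = -[0.824·log₂(0.824) + 0.176·log₂(0.176)]
  = 0.23013 + 0.44112 = 0.67125 bits

Marginal of Y (column sums):
  P(Y=0) = 0.210 + 0.045 = 0.255
  P(Y=1) = 0.141 + 0.021 = 0.162
  P(Y=2) = 0.473 + 0.110 = 0.583
H(X|Y) = Σ_y P(y)·H(X|Y=y):
  Y=0: P(Y=0) = 0.255, P(X|Y=0) = (14/17, 3/17) → H(X|Y=0) = 0.67229
  Y=1: P(Y=1) = 0.162, P(X|Y=1) = (47/54, 7/54) → H(X|Y=1) = 0.55642
  Y=2: P(Y=2) = 0.583, P(X|Y=2) = (43/53, 10/53) → H(X|Y=2) = 0.69870
H(X|Y) = 0.255·0.67229 + 0.162·0.55642 + 0.583·0.69870 = 0.66892 bits

I(X;Y) = H(X) - H(X|Y) = 0.67125 - 0.66892 = 0.0023 bits

Cross-check via I(X;Y) = H(X) + H(Y) - H(X,Y): computing H(Y) from the column sums and H(X,Y) from the 6 cells in the same way gives H(Y) = 1.38194 bits and H(X,Y) = 2.05086 bits, so
I(X;Y) = 0.67125 + 1.38194 - 2.05086 = 0.0023 bits ✓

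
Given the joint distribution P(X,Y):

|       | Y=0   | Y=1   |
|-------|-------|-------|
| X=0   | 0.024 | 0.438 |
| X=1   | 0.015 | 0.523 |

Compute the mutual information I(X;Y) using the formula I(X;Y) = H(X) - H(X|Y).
0.0028 bits

I(X;Y) = H(X) - H(X|Y)

Marginal of X (row sums):
  P(X=0) = 0.024 + 0.438 = 0.462
  P(X=1) = 0.015 + 0.523 = 0.538
H(X) = -[0.462·log₂(0.462) + 0.538·log₂(0.538)]
  = 0.51468 + 0.48115 = 0.99583 bits

Marginal of Y (column sums):
  P(Y=0) = 0.024 + 0.015 = 0.039
  P(Y=1) = 0.438 + 0.523 = 0.961
H(X|Y) = Σ_y P(y)·H(X|Y=y):
  Y=0: P(Y=0) = 0.039, P(X|Y=0) = (8/13, 5/13) → H(X|Y=0) = 0.96124
  Y=1: P(Y=1) = 0.961, P(X|Y=1) = (438/961, 523/961) → H(X|Y=1) = 0.99435
H(X|Y) = 0.039·0.96124 + 0.961·0.99435 = 0.99306 bits

I(X;Y) = H(X) - H(X|Y) = 0.99583 - 0.99306 = 0.0028 bits

Cross-check via I(X;Y) = H(X) + H(Y) - H(X,Y): computing H(Y) from the column sums and H(X,Y) from the 4 cells in the same way gives H(Y) = 0.23769 bits and H(X,Y) = 1.23075 bits, so
I(X;Y) = 0.99583 + 0.23769 - 1.23075 = 0.0028 bits ✓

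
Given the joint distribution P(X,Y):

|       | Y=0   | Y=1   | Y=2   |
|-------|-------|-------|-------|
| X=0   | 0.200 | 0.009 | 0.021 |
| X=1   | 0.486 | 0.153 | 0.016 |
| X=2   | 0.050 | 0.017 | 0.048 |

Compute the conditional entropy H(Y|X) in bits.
0.9383 bits

H(Y|X) = H(X,Y) - H(X)

H(X,Y) = -Σ_{x,y} P(x,y) log₂ P(x,y). Per-cell terms -P(x,y)·log₂P(x,y):
  X=0: 0.46439, 0.06116, 0.11704
  X=1: 0.50591, 0.41438, 0.09545
  X=2: 0.21610, 0.09993, 0.21028
Sum of the 9 terms: H(X,Y) = 2.1846 bits

Marginal of X (row sums):
  P(X=0) = 0.200 + 0.009 + 0.021 = 0.230
  P(X=1) = 0.486 + 0.153 + 0.016 = 0.655
  P(X=2) = 0.050 + 0.017 + 0.048 = 0.115
H(X) = -[0.230·log₂(0.230) + 0.655·log₂(0.655) + 0.115·log₂(0.115)]
  = 0.48767 + 0.39983 + 0.35883 = 1.2463 bits

H(Y|X) = H(X,Y) - H(X) = 2.1846 - 1.2463 = 0.9383 bits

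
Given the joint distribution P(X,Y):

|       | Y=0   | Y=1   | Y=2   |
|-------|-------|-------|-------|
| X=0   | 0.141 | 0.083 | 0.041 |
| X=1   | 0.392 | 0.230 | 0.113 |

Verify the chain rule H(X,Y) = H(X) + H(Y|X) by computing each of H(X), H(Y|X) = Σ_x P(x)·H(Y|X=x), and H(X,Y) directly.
H(X) = 0.8342 bits, H(Y|X) = 1.4240 bits, H(X,Y) = 2.2582 bits

Marginal of X (row sums):
  P(X=0) = 0.141 + 0.083 + 0.041 = 0.265
  P(X=1) = 0.392 + 0.230 + 0.113 = 0.735
H(X) = -[0.265·log₂(0.265) + 0.735·log₂(0.735)]
  = 0.5077 + 0.3265 = 0.8342 bits

H(Y|X) = Σ_x P(x)·H(Y|X=x):
  X=0: P(X=0) = 0.265, P(Y|X=0) = (141/265, 83/265, 41/265) → H(Y|X=0) = 1.4255
  X=1: P(X=1) = 0.735, P(Y|X=1) = (8/15, 46/147, 113/735) → H(Y|X=1) = 1.4235
H(Y|X) = 0.265·1.4255 + 0.735·1.4235 = 1.4240 bits

H(X,Y) = -Σ_{x,y} P(x,y) log₂ P(x,y). Per-cell terms -P(x,y)·log₂P(x,y):
  X=0: 0.3985, 0.2980, 0.1889
  X=1: 0.5296, 0.4877, 0.3555
Sum of the 6 terms: H(X,Y) = 2.2582 bits

Chain rule check:
  H(X) + H(Y|X) = 0.8342 + 1.4240 = 2.2582 bits
  H(X,Y) = 2.2582 bits
✓ Chain rule verified.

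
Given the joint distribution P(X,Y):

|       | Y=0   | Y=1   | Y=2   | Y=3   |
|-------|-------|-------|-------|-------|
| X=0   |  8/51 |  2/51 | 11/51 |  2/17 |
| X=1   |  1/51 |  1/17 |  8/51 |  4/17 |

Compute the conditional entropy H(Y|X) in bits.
1.7075 bits

H(Y|X) = H(X,Y) - H(X)

H(X,Y) = -Σ_{x,y} P(x,y) log₂ P(x,y). Per-cell terms -P(x,y)·log₂P(x,y):
  X=0: 0.41920, 0.18323, 0.47731, 0.36323
  X=1: 0.11122, 0.24044, 0.41920, 0.49117
Sum of the 8 terms: H(X,Y) = 2.7050 bits

Marginal of X (row sums):
  P(X=0) = 8/51 + 2/51 + 11/51 + 2/17 = 9/17
  P(X=1) = 1/51 + 1/17 + 8/51 + 4/17 = 8/17
H(X) = -[(9/17)·log₂(9/17) + (8/17)·log₂(8/17)]
  = 0.48576 + 0.51175 = 0.9975 bits

H(Y|X) = H(X,Y) - H(X) = 2.7050 - 0.9975 = 1.7075 bits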